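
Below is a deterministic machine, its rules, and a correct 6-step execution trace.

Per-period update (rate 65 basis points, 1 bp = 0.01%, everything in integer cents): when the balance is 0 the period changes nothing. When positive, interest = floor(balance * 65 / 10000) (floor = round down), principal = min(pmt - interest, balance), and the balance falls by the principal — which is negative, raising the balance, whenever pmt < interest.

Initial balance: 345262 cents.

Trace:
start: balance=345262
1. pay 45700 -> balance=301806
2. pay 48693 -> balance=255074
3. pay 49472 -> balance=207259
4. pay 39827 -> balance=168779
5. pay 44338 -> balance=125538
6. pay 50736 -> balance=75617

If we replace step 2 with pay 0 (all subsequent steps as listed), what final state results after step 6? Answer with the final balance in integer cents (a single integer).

125588

(re-executing from step 2 with the substitution; state before step 2: balance=301806)
2. pay 0 -> balance=303767
3. pay 49472 -> balance=256269
4. pay 39827 -> balance=218107
5. pay 44338 -> balance=175186
6. pay 50736 -> balance=125588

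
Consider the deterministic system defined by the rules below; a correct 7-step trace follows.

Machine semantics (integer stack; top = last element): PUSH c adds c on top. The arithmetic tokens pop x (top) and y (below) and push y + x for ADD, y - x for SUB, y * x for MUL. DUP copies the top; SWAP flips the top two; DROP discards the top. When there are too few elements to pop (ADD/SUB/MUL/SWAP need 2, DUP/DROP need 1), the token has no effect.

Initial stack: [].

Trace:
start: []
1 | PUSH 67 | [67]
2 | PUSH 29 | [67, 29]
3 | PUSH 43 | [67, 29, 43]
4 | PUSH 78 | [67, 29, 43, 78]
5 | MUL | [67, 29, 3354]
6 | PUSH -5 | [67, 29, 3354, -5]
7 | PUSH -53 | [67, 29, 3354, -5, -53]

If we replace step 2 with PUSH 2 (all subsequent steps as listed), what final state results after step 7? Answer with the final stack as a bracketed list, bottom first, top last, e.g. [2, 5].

[67, 2, 3354, -5, -53]

(re-executing from step 2 with the substitution; state before step 2: [67])
2 | PUSH 2 | [67, 2]
3 | PUSH 43 | [67, 2, 43]
4 | PUSH 78 | [67, 2, 43, 78]
5 | MUL | [67, 2, 3354]
6 | PUSH -5 | [67, 2, 3354, -5]
7 | PUSH -53 | [67, 2, 3354, -5, -53]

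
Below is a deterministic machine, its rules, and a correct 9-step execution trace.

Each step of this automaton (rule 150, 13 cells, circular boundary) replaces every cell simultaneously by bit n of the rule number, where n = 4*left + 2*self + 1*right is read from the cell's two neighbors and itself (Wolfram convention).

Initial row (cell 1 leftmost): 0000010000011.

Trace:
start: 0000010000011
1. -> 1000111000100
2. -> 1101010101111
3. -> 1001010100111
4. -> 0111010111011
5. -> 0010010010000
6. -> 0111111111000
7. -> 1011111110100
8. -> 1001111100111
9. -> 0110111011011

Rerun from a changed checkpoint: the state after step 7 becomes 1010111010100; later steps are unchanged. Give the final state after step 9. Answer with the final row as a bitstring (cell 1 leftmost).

state after step 7 := 1010111010100
8. -> 1010010010111
9. -> 0011111110011

0011111110011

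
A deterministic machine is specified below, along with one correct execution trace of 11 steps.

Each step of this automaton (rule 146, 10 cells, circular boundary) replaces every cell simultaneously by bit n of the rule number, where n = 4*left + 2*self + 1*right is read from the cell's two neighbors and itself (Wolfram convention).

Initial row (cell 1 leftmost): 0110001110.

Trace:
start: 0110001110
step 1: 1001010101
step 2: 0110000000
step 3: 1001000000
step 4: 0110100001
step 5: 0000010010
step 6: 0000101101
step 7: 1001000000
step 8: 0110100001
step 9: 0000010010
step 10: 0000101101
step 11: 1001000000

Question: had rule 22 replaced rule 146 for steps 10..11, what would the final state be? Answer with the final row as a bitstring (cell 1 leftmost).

1001000000

(re-executing steps 10..11 under rule 22; state before step 10: 0000010010)
step 10: 0000111111
step 11: 1001000000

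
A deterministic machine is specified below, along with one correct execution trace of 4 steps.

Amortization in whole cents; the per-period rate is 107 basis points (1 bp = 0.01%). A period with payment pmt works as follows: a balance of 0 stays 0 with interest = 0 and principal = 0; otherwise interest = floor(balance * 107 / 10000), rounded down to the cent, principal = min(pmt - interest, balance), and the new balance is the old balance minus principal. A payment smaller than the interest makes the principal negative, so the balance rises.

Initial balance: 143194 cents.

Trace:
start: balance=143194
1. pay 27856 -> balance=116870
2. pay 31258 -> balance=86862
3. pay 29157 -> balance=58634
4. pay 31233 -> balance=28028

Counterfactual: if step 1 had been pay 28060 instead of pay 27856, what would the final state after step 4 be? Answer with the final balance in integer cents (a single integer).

(re-executing from step 1 with the substitution; state before step 1: balance=143194)
1. pay 28060 -> balance=116666
2. pay 31258 -> balance=86656
3. pay 29157 -> balance=58426
4. pay 31233 -> balance=27818

27818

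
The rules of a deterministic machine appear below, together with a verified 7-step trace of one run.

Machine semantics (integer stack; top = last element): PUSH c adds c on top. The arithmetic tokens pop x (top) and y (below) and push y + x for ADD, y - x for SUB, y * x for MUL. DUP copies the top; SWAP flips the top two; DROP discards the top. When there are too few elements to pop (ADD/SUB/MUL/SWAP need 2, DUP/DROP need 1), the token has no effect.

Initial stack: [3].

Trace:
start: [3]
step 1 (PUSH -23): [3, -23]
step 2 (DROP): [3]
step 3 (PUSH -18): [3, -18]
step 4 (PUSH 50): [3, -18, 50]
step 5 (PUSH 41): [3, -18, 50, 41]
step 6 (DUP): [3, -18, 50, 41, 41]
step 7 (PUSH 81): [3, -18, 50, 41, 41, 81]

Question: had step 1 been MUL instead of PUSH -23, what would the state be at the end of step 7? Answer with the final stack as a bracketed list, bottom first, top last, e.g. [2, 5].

(re-executing from step 1 with the substitution; state before step 1: [3])
step 1 (MUL): [3]
step 2 (DROP): []
step 3 (PUSH -18): [-18]
step 4 (PUSH 50): [-18, 50]
step 5 (PUSH 41): [-18, 50, 41]
step 6 (DUP): [-18, 50, 41, 41]
step 7 (PUSH 81): [-18, 50, 41, 41, 81]

[-18, 50, 41, 41, 81]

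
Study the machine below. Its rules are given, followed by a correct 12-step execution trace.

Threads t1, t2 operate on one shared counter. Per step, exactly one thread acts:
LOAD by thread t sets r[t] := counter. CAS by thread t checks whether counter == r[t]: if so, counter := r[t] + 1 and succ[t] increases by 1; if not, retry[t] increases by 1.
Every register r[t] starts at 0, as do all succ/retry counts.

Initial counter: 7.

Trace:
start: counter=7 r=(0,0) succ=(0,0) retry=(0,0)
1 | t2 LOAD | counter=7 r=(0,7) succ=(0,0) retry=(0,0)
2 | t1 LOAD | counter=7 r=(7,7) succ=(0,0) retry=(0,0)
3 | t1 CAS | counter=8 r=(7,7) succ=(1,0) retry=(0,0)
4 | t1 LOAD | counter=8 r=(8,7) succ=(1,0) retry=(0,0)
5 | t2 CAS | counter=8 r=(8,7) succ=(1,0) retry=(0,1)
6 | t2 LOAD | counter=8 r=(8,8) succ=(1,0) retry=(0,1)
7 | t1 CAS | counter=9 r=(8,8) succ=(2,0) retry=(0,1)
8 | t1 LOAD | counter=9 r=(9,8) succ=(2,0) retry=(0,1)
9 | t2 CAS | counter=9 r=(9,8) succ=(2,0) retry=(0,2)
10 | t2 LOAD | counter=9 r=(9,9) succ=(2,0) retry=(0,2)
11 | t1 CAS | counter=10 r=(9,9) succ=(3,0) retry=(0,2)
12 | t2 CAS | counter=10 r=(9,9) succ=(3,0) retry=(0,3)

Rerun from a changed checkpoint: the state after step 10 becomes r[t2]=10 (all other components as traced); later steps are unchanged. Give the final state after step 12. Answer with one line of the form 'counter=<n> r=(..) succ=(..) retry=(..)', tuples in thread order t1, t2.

state after step 10 := counter=9 r=(9,10) succ=(2,0) retry=(0,2)
11 | t1 CAS | counter=10 r=(9,10) succ=(3,0) retry=(0,2)
12 | t2 CAS | counter=11 r=(9,10) succ=(3,1) retry=(0,2)

counter=11 r=(9,10) succ=(3,1) retry=(0,2)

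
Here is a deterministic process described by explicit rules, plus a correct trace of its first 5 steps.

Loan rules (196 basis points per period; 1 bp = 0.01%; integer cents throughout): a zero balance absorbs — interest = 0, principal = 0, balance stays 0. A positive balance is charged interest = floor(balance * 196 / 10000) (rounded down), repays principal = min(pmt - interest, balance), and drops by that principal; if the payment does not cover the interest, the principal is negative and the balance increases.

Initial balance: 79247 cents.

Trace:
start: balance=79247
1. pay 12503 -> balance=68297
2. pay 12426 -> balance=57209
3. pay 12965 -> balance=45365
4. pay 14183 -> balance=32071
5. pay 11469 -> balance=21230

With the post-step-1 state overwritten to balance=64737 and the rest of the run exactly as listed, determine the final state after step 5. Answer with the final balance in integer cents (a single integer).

17382

state after step 1 := balance=64737
2. pay 12426 -> balance=53579
3. pay 12965 -> balance=41664
4. pay 14183 -> balance=28297
5. pay 11469 -> balance=17382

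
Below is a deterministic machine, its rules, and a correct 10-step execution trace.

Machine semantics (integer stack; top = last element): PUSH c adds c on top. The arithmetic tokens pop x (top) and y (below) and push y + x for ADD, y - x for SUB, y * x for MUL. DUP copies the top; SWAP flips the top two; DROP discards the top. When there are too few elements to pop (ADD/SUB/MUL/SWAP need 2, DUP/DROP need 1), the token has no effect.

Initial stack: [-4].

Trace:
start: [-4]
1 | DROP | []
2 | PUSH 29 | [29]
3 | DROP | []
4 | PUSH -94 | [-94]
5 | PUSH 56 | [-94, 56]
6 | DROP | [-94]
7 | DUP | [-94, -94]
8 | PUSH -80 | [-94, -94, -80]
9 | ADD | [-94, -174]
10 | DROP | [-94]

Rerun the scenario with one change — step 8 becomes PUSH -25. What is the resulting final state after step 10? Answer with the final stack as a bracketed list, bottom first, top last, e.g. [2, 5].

(re-executing from step 8 with the substitution; state before step 8: [-94, -94])
8 | PUSH -25 | [-94, -94, -25]
9 | ADD | [-94, -119]
10 | DROP | [-94]

[-94]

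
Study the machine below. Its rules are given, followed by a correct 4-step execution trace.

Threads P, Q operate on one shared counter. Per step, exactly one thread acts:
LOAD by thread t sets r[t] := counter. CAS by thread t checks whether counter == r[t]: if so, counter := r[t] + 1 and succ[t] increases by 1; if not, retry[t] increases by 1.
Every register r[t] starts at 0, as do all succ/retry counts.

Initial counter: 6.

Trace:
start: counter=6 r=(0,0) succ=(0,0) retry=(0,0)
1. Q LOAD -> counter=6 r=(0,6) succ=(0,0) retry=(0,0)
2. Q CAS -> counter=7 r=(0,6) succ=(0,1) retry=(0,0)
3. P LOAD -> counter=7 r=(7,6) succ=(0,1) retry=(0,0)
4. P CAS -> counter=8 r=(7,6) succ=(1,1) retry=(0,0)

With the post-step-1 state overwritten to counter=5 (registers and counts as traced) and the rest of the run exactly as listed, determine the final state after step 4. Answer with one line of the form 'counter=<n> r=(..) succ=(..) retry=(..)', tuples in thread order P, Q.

state after step 1 := counter=5 r=(0,6) succ=(0,0) retry=(0,0)
2. Q CAS -> counter=5 r=(0,6) succ=(0,0) retry=(0,1)
3. P LOAD -> counter=5 r=(5,6) succ=(0,0) retry=(0,1)
4. P CAS -> counter=6 r=(5,6) succ=(1,0) retry=(0,1)

counter=6 r=(5,6) succ=(1,0) retry=(0,1)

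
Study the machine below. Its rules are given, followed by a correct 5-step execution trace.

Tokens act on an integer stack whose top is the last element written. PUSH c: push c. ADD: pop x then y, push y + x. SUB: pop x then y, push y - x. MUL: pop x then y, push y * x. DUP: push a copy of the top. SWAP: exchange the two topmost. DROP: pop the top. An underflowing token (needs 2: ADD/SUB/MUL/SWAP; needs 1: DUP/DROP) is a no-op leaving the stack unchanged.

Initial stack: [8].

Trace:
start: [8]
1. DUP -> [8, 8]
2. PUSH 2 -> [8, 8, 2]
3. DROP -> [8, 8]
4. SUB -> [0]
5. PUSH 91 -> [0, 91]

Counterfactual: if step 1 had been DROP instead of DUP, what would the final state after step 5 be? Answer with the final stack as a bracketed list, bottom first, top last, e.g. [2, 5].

(re-executing from step 1 with the substitution; state before step 1: [8])
1. DROP -> []
2. PUSH 2 -> [2]
3. DROP -> []
4. SUB -> []
5. PUSH 91 -> [91]

[91]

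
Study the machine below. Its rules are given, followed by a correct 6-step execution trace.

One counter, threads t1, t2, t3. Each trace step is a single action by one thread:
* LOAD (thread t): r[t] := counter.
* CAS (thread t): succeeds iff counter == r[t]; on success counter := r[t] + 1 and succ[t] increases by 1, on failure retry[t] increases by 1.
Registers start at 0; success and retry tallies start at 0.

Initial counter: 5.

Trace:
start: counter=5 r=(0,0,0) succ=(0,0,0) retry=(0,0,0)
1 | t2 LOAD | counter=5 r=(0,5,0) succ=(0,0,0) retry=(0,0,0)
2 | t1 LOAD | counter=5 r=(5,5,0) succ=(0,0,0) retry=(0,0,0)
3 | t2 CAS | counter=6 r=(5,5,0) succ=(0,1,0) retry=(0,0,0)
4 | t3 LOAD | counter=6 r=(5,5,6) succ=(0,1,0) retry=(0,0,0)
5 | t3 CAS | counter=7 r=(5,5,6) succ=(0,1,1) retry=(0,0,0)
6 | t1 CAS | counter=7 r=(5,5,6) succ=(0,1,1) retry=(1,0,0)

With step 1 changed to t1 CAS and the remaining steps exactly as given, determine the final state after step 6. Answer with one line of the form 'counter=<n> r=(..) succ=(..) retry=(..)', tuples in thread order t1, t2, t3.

(re-executing from step 1 with the substitution; state before step 1: counter=5 r=(0,0,0) succ=(0,0,0) retry=(0,0,0))
1 | t1 CAS | counter=5 r=(0,0,0) succ=(0,0,0) retry=(1,0,0)
2 | t1 LOAD | counter=5 r=(5,0,0) succ=(0,0,0) retry=(1,0,0)
3 | t2 CAS | counter=5 r=(5,0,0) succ=(0,0,0) retry=(1,1,0)
4 | t3 LOAD | counter=5 r=(5,0,5) succ=(0,0,0) retry=(1,1,0)
5 | t3 CAS | counter=6 r=(5,0,5) succ=(0,0,1) retry=(1,1,0)
6 | t1 CAS | counter=6 r=(5,0,5) succ=(0,0,1) retry=(2,1,0)

counter=6 r=(5,0,5) succ=(0,0,1) retry=(2,1,0)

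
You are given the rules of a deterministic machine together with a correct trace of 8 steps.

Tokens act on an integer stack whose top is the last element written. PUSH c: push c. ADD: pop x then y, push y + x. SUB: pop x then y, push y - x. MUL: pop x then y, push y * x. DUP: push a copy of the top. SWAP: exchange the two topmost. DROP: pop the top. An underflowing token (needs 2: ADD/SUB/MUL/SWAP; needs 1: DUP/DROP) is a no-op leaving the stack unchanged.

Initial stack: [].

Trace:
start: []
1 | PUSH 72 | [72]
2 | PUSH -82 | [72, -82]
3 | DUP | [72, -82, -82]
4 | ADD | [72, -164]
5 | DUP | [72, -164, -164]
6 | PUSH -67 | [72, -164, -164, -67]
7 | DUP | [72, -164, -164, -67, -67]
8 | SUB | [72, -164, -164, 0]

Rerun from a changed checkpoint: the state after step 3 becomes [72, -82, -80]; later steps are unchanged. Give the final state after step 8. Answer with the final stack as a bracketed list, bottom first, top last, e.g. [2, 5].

state after step 3 := [72, -82, -80]
4 | ADD | [72, -162]
5 | DUP | [72, -162, -162]
6 | PUSH -67 | [72, -162, -162, -67]
7 | DUP | [72, -162, -162, -67, -67]
8 | SUB | [72, -162, -162, 0]

[72, -162, -162, 0]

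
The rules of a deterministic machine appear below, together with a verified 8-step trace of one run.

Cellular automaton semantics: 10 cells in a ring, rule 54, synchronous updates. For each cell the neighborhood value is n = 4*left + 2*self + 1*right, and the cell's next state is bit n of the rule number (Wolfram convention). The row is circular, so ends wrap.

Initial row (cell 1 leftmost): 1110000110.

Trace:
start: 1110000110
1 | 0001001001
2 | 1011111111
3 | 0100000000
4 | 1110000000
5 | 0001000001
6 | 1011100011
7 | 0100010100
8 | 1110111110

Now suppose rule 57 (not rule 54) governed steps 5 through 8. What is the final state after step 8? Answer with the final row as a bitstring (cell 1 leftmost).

0101100010

(re-executing steps 5..8 under rule 57; state before step 5: 1110000000)
5 | 1001111110
6 | 0101000001
7 | 1010111100
8 | 0101100010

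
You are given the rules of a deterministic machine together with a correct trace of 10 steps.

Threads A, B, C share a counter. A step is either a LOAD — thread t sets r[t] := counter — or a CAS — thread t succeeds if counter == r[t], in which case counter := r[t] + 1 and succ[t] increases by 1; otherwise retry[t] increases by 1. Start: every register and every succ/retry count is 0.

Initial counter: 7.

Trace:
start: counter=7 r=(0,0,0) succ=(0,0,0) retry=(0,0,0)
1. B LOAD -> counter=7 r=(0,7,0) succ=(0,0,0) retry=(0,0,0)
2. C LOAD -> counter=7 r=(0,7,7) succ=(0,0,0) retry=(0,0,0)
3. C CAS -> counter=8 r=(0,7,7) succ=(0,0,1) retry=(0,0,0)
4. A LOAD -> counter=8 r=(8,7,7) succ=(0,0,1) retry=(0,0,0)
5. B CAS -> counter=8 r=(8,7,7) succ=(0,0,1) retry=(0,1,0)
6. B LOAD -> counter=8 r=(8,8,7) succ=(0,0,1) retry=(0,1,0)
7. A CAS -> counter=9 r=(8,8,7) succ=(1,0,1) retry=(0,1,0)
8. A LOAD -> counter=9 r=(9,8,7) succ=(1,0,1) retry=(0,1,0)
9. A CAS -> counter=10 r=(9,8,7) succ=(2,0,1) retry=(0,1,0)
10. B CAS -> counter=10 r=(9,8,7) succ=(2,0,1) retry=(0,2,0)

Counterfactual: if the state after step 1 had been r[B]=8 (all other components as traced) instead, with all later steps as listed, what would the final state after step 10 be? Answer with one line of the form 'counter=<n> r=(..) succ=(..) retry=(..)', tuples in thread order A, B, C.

state after step 1 := counter=7 r=(0,8,0) succ=(0,0,0) retry=(0,0,0)
2. C LOAD -> counter=7 r=(0,8,7) succ=(0,0,0) retry=(0,0,0)
3. C CAS -> counter=8 r=(0,8,7) succ=(0,0,1) retry=(0,0,0)
4. A LOAD -> counter=8 r=(8,8,7) succ=(0,0,1) retry=(0,0,0)
5. B CAS -> counter=9 r=(8,8,7) succ=(0,1,1) retry=(0,0,0)
6. B LOAD -> counter=9 r=(8,9,7) succ=(0,1,1) retry=(0,0,0)
7. A CAS -> counter=9 r=(8,9,7) succ=(0,1,1) retry=(1,0,0)
8. A LOAD -> counter=9 r=(9,9,7) succ=(0,1,1) retry=(1,0,0)
9. A CAS -> counter=10 r=(9,9,7) succ=(1,1,1) retry=(1,0,0)
10. B CAS -> counter=10 r=(9,9,7) succ=(1,1,1) retry=(1,1,0)

counter=10 r=(9,9,7) succ=(1,1,1) retry=(1,1,0)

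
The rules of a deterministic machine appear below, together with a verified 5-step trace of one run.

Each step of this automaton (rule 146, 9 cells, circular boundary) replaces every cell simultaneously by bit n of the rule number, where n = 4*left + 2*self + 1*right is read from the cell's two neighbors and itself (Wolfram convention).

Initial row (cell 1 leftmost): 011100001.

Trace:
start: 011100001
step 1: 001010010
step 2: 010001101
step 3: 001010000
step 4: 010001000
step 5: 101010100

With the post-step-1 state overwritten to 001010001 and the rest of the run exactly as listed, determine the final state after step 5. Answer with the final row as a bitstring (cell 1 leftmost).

state after step 1 := 001010001
step 2: 110001010
step 3: 001010000
step 4: 010001000
step 5: 101010100

101010100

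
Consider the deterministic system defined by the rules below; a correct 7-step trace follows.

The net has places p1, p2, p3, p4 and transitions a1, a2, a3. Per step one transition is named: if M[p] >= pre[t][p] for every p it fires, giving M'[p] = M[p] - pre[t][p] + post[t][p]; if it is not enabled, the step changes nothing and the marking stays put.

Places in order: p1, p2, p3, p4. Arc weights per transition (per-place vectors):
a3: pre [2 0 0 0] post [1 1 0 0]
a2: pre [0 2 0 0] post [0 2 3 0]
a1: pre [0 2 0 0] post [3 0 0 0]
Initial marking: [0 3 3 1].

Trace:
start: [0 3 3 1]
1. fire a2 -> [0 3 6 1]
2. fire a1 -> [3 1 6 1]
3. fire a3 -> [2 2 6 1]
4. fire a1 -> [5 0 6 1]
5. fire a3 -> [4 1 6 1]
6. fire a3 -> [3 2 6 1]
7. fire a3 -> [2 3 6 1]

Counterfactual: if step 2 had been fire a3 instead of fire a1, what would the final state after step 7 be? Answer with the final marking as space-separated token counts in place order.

1 3 6 1

(re-executing from step 2 with the substitution; state before step 2: [0 3 6 1])
2. fire a3 -> [0 3 6 1]
3. fire a3 -> [0 3 6 1]
4. fire a1 -> [3 1 6 1]
5. fire a3 -> [2 2 6 1]
6. fire a3 -> [1 3 6 1]
7. fire a3 -> [1 3 6 1]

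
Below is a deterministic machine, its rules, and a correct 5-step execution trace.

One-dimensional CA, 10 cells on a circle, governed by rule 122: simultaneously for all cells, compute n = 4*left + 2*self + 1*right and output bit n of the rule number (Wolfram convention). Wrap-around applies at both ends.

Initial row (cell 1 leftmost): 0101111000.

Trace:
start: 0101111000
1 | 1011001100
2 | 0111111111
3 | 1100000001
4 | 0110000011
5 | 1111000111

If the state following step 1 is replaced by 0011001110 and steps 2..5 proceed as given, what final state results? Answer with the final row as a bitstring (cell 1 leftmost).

state after step 1 := 0011001110
2 | 0111111011
3 | 1100001111
4 | 0110011000
5 | 1111111100

1111111100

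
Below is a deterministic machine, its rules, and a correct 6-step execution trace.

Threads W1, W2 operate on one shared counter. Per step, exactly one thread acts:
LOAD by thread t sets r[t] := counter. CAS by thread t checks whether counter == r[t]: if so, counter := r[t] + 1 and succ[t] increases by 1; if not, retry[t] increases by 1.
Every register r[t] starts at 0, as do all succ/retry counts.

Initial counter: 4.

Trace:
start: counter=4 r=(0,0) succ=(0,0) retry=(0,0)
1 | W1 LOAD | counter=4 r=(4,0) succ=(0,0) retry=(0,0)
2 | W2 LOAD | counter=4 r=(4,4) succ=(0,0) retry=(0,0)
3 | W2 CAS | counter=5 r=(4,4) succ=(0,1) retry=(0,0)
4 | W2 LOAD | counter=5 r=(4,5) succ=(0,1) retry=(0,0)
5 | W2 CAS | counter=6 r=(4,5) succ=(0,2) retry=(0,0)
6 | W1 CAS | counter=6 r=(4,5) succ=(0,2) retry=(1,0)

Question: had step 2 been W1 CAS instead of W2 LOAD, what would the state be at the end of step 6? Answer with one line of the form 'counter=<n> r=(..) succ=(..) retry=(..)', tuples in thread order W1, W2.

counter=6 r=(4,5) succ=(1,1) retry=(1,1)

(re-executing from step 2 with the substitution; state before step 2: counter=4 r=(4,0) succ=(0,0) retry=(0,0))
2 | W1 CAS | counter=5 r=(4,0) succ=(1,0) retry=(0,0)
3 | W2 CAS | counter=5 r=(4,0) succ=(1,0) retry=(0,1)
4 | W2 LOAD | counter=5 r=(4,5) succ=(1,0) retry=(0,1)
5 | W2 CAS | counter=6 r=(4,5) succ=(1,1) retry=(0,1)
6 | W1 CAS | counter=6 r=(4,5) succ=(1,1) retry=(1,1)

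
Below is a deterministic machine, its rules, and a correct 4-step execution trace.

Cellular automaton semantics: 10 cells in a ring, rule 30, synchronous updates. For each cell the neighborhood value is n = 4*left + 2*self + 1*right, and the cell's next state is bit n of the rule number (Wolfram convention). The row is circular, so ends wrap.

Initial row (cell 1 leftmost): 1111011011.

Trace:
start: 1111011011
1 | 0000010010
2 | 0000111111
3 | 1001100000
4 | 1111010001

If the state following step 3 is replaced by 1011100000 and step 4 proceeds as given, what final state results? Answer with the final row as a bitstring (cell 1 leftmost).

state after step 3 := 1011100000
4 | 1010010001

1010010001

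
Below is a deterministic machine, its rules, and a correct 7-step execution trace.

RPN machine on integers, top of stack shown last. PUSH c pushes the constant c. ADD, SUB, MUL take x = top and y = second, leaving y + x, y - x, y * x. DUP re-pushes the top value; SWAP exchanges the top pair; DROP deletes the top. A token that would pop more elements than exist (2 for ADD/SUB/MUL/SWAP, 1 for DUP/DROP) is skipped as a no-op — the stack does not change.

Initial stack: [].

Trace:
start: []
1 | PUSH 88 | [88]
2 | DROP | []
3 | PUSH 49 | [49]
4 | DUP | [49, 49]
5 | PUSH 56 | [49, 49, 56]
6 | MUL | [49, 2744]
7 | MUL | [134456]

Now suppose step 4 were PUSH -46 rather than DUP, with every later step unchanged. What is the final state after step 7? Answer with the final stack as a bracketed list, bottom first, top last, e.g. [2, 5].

[-126224]

(re-executing from step 4 with the substitution; state before step 4: [49])
4 | PUSH -46 | [49, -46]
5 | PUSH 56 | [49, -46, 56]
6 | MUL | [49, -2576]
7 | MUL | [-126224]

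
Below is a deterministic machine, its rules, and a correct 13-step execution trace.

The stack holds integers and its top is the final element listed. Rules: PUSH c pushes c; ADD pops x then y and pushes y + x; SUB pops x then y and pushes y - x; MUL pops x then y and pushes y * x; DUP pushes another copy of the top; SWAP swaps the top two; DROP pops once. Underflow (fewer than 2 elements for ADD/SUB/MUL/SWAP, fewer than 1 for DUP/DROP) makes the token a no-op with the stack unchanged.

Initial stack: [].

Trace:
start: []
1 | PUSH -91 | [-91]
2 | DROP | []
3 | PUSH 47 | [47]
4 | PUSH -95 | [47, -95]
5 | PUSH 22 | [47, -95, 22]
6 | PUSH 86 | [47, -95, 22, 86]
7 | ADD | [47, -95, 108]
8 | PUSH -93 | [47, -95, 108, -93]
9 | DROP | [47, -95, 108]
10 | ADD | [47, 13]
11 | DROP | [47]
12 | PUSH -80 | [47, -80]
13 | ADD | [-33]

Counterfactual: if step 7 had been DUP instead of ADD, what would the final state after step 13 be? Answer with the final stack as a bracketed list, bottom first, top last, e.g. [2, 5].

(re-executing from step 7 with the substitution; state before step 7: [47, -95, 22, 86])
7 | DUP | [47, -95, 22, 86, 86]
8 | PUSH -93 | [47, -95, 22, 86, 86, -93]
9 | DROP | [47, -95, 22, 86, 86]
10 | ADD | [47, -95, 22, 172]
11 | DROP | [47, -95, 22]
12 | PUSH -80 | [47, -95, 22, -80]
13 | ADD | [47, -95, -58]

[47, -95, -58]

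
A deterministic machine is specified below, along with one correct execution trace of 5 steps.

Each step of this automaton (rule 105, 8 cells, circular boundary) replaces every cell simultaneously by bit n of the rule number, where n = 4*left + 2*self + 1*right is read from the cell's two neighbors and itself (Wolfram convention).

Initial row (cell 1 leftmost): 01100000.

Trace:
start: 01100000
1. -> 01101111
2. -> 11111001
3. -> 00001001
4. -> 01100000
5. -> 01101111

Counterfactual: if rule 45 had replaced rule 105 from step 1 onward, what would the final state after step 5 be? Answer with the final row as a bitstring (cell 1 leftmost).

01111000

(re-executing steps 1..5 under rule 45; state before step 1: 01100000)
1. -> 01001111
2. -> 11001000
3. -> 10001010
4. -> 10101111
5. -> 01111000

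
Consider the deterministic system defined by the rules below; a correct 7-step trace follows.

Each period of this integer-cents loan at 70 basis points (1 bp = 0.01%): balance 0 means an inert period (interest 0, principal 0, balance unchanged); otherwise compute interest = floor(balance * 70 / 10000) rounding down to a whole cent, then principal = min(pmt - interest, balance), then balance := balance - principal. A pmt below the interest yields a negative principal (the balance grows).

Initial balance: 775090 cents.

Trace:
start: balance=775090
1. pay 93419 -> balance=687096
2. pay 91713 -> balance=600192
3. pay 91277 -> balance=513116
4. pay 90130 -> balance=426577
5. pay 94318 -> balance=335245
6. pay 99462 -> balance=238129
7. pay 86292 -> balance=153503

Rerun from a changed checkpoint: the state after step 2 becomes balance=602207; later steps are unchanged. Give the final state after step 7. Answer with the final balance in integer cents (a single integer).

155591

state after step 2 := balance=602207
3. pay 91277 -> balance=515145
4. pay 90130 -> balance=428621
5. pay 94318 -> balance=337303
6. pay 99462 -> balance=240202
7. pay 86292 -> balance=155591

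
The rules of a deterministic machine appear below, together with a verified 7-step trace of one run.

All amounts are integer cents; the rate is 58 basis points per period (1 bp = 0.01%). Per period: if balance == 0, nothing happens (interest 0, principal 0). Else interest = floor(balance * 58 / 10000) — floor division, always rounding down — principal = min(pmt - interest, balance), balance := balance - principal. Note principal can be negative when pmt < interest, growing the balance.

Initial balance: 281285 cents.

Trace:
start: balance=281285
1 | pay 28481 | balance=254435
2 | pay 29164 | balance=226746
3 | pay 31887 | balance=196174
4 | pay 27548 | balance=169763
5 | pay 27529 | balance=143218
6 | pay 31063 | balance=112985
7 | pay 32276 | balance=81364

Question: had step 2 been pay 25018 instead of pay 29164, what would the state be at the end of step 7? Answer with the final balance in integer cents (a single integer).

(re-executing from step 2 with the substitution; state before step 2: balance=254435)
2 | pay 25018 | balance=230892
3 | pay 31887 | balance=200344
4 | pay 27548 | balance=173957
5 | pay 27529 | balance=147436
6 | pay 31063 | balance=117228
7 | pay 32276 | balance=85631

85631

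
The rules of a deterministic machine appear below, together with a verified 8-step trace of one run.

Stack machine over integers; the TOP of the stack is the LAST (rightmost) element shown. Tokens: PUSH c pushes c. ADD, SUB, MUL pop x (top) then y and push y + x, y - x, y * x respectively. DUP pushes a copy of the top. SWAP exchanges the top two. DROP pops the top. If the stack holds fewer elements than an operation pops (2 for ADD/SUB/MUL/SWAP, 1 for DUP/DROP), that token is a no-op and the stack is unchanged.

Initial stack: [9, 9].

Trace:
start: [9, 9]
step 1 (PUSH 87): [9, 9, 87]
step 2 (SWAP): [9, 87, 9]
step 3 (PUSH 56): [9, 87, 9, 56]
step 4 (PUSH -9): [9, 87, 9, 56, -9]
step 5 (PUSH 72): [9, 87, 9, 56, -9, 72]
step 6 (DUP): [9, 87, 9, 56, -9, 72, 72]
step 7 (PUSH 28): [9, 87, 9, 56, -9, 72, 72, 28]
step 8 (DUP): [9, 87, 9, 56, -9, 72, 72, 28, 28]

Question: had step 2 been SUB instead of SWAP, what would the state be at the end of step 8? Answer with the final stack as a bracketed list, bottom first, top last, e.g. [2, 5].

(re-executing from step 2 with the substitution; state before step 2: [9, 9, 87])
step 2 (SUB): [9, -78]
step 3 (PUSH 56): [9, -78, 56]
step 4 (PUSH -9): [9, -78, 56, -9]
step 5 (PUSH 72): [9, -78, 56, -9, 72]
step 6 (DUP): [9, -78, 56, -9, 72, 72]
step 7 (PUSH 28): [9, -78, 56, -9, 72, 72, 28]
step 8 (DUP): [9, -78, 56, -9, 72, 72, 28, 28]

[9, -78, 56, -9, 72, 72, 28, 28]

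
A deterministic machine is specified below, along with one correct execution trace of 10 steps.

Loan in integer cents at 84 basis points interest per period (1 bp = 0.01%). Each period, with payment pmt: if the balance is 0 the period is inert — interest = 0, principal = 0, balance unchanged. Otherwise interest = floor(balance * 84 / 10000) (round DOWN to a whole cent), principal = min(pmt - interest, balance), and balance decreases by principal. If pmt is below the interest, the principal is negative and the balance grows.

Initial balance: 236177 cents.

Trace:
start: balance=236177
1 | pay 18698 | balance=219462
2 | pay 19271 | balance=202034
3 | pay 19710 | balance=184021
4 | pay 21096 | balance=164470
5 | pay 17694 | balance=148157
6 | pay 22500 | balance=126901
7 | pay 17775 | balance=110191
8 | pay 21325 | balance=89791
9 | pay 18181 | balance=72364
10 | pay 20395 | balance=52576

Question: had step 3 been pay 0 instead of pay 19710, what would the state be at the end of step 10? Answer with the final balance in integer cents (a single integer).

(re-executing from step 3 with the substitution; state before step 3: balance=202034)
3 | pay 0 | balance=203731
4 | pay 21096 | balance=184346
5 | pay 17694 | balance=168200
6 | pay 22500 | balance=147112
7 | pay 17775 | balance=130572
8 | pay 21325 | balance=110343
9 | pay 18181 | balance=93088
10 | pay 20395 | balance=73474

73474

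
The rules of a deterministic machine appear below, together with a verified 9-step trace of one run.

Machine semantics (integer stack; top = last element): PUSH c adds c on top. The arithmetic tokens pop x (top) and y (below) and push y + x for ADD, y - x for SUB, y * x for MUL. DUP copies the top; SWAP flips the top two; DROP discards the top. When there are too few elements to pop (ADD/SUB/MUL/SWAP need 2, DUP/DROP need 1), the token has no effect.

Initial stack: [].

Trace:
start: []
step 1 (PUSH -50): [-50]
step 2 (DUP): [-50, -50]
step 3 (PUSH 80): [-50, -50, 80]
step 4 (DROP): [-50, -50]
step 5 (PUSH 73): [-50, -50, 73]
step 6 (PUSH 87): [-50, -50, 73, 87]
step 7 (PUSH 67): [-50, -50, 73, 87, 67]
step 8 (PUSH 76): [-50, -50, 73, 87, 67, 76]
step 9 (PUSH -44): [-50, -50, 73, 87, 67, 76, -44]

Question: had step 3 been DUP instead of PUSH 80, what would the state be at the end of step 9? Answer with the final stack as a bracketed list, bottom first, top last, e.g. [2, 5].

[-50, -50, 73, 87, 67, 76, -44]

(re-executing from step 3 with the substitution; state before step 3: [-50, -50])
step 3 (DUP): [-50, -50, -50]
step 4 (DROP): [-50, -50]
step 5 (PUSH 73): [-50, -50, 73]
step 6 (PUSH 87): [-50, -50, 73, 87]
step 7 (PUSH 67): [-50, -50, 73, 87, 67]
step 8 (PUSH 76): [-50, -50, 73, 87, 67, 76]
step 9 (PUSH -44): [-50, -50, 73, 87, 67, 76, -44]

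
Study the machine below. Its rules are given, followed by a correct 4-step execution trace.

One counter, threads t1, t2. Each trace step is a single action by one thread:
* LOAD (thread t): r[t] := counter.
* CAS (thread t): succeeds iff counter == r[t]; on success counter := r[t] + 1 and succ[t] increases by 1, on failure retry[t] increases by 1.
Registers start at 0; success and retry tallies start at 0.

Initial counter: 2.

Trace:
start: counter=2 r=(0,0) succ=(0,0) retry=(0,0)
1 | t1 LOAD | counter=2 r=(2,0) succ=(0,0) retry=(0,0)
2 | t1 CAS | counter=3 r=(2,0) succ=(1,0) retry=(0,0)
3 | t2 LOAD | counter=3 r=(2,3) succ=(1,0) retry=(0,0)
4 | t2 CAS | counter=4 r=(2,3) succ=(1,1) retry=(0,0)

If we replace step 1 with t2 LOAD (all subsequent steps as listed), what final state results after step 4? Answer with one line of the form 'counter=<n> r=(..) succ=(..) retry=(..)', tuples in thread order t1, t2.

(re-executing from step 1 with the substitution; state before step 1: counter=2 r=(0,0) succ=(0,0) retry=(0,0))
1 | t2 LOAD | counter=2 r=(0,2) succ=(0,0) retry=(0,0)
2 | t1 CAS | counter=2 r=(0,2) succ=(0,0) retry=(1,0)
3 | t2 LOAD | counter=2 r=(0,2) succ=(0,0) retry=(1,0)
4 | t2 CAS | counter=3 r=(0,2) succ=(0,1) retry=(1,0)

counter=3 r=(0,2) succ=(0,1) retry=(1,0)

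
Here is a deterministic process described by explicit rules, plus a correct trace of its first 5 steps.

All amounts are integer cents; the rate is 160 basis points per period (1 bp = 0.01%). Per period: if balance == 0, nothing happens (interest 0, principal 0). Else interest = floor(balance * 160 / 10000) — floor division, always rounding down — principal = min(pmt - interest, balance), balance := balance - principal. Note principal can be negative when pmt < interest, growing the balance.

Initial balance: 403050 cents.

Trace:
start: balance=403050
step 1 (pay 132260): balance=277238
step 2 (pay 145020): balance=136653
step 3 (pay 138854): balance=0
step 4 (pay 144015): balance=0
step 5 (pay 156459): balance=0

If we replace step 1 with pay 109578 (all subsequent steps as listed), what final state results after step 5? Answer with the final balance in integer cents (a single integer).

0

(re-executing from step 1 with the substitution; state before step 1: balance=403050)
step 1 (pay 109578): balance=299920
step 2 (pay 145020): balance=159698
step 3 (pay 138854): balance=23399
step 4 (pay 144015): balance=0
step 5 (pay 156459): balance=0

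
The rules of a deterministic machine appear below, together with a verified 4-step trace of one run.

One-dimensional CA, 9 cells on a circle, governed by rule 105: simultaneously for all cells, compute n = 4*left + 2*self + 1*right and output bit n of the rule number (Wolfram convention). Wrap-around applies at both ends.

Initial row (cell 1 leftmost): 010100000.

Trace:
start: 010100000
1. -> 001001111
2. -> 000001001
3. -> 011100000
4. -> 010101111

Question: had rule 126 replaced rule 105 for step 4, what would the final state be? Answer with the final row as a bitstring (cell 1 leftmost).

110110000

(re-executing step 4 under rule 126; state before step 4: 011100000)
4. -> 110110000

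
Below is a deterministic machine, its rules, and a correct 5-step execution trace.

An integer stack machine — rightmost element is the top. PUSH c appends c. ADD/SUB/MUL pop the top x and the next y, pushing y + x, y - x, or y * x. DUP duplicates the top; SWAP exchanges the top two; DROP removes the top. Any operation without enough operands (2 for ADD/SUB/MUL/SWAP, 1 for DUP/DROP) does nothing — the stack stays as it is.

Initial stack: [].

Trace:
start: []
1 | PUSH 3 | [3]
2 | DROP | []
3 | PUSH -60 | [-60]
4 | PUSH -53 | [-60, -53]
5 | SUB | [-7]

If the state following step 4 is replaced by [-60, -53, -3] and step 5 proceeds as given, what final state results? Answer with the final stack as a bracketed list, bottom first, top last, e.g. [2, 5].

[-60, -50]

state after step 4 := [-60, -53, -3]
5 | SUB | [-60, -50]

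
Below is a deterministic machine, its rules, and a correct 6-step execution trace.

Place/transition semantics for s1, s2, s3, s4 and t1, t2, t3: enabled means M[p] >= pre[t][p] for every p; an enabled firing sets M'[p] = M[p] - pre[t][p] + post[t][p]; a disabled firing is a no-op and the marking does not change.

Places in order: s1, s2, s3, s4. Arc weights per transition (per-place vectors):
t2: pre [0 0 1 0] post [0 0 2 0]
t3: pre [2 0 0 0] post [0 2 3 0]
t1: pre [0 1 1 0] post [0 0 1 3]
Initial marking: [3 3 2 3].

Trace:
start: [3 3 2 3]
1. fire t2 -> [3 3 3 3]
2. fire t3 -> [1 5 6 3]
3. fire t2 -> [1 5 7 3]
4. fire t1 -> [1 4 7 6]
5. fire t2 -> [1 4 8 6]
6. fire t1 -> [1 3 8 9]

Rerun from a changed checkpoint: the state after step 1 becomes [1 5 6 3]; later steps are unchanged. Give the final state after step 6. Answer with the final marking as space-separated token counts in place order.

state after step 1 := [1 5 6 3]
2. fire t3 -> [1 5 6 3]
3. fire t2 -> [1 5 7 3]
4. fire t1 -> [1 4 7 6]
5. fire t2 -> [1 4 8 6]
6. fire t1 -> [1 3 8 9]

1 3 8 9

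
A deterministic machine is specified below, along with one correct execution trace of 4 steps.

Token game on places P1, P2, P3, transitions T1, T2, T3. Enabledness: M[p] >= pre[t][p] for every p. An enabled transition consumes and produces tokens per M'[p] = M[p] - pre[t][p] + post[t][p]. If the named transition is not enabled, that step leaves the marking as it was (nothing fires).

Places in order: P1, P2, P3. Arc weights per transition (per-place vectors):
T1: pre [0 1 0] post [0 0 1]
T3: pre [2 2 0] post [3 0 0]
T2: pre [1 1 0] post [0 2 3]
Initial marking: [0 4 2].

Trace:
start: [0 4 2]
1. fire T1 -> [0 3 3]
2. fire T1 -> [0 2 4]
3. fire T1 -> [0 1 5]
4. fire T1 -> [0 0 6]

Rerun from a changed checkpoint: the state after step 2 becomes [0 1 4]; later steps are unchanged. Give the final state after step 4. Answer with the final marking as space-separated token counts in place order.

0 0 5

state after step 2 := [0 1 4]
3. fire T1 -> [0 0 5]
4. fire T1 -> [0 0 5]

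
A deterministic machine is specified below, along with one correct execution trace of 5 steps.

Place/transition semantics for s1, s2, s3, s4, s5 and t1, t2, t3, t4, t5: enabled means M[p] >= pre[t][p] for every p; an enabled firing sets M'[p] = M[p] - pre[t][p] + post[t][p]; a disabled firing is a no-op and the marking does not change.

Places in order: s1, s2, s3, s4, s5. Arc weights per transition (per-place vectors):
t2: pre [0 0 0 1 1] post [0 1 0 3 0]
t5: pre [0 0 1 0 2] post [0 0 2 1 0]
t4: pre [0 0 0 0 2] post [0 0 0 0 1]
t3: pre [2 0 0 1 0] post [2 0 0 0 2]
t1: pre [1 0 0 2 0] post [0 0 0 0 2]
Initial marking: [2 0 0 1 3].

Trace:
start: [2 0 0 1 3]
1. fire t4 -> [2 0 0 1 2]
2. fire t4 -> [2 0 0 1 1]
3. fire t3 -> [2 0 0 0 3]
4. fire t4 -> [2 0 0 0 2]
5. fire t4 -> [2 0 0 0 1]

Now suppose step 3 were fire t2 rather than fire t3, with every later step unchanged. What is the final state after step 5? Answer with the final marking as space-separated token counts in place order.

(re-executing from step 3 with the substitution; state before step 3: [2 0 0 1 1])
3. fire t2 -> [2 1 0 3 0]
4. fire t4 -> [2 1 0 3 0]
5. fire t4 -> [2 1 0 3 0]

2 1 0 3 0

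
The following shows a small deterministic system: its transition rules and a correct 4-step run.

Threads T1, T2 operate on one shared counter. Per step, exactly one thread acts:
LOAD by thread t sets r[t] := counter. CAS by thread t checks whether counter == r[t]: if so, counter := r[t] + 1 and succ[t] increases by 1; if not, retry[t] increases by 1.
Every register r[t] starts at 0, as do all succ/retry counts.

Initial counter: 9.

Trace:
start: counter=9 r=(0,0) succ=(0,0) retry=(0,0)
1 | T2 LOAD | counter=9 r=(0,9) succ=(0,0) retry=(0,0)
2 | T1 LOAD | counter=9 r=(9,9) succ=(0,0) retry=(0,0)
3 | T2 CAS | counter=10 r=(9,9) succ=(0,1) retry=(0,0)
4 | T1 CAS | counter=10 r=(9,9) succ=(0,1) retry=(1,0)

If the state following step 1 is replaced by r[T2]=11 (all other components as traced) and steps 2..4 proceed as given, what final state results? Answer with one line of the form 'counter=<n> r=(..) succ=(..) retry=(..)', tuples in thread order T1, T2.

counter=10 r=(9,11) succ=(1,0) retry=(0,1)

state after step 1 := counter=9 r=(0,11) succ=(0,0) retry=(0,0)
2 | T1 LOAD | counter=9 r=(9,11) succ=(0,0) retry=(0,0)
3 | T2 CAS | counter=9 r=(9,11) succ=(0,0) retry=(0,1)
4 | T1 CAS | counter=10 r=(9,11) succ=(1,0) retry=(0,1)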